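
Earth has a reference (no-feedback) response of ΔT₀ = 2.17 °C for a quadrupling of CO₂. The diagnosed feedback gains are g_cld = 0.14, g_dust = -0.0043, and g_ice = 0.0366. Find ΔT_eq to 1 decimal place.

Total gain g = 0.14 − 0.0043 + 0.0366 = 0.1723.
Amplification A = 1/(1 − 0.1723) = 1.208.
ΔT = 2.17 × 1.208 = 2.6 °C.

2.6 °C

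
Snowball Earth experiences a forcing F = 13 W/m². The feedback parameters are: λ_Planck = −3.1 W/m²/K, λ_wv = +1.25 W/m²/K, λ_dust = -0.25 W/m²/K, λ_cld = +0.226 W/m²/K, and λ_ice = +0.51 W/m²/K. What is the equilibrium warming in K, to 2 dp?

9.53 K

Net feedback parameter λ = (−3.1) + (+1.25) + (-0.25) + (+0.226) + (+0.51) = -1.364 W/m²/K.
ΔT = −F/λ = −13/(-1.364) = 9.53 K.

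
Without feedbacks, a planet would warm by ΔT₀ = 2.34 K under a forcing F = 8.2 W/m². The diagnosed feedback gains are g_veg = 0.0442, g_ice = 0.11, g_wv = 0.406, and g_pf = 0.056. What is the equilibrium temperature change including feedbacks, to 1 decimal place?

6.1 K

Total gain g = 0.0442 + 0.11 + 0.406 + 0.056 = 0.6162.
Amplification A = 1/(1 − 0.6162) = 2.606.
ΔT = 2.34 × 2.606 = 6.1 K.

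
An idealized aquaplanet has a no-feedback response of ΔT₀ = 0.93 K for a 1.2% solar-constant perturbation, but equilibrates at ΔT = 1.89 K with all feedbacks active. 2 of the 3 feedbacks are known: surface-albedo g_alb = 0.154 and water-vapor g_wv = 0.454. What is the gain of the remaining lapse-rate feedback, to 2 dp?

-0.10

Amplification A = ΔT/ΔT₀ = 1.89/0.93 = 2.032.
Total gain g = 1 − 1/A = 1 − 1/2.032 = 0.5079.
Known gains sum to 0.154 + 0.454 = 0.608.
g_lr = 0.5079 − 0.608 = -0.10.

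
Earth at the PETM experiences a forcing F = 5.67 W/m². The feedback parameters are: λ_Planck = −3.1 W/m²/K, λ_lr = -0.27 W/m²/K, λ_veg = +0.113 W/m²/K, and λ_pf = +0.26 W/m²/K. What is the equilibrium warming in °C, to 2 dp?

Net feedback parameter λ = (−3.1) + (-0.27) + (+0.113) + (+0.26) = -2.997 W/m²/K.
ΔT = −F/λ = −5.67/(-2.997) = 1.89 °C.

1.89 °C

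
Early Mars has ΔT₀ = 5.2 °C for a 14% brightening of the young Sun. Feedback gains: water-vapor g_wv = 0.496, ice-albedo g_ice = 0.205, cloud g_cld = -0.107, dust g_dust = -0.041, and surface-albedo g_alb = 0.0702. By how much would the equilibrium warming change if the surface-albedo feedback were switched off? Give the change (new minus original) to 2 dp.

-2.17 °C

Original: g = 0.6232, ΔT = 5.2/(1−0.6232) = 13.8004 °C.
Without surface-albedo: g' = 0.553, ΔT' = 5.2/(1−0.553) = 11.6331 °C.
Change = 11.6331 − 13.8004 = -2.17 °C.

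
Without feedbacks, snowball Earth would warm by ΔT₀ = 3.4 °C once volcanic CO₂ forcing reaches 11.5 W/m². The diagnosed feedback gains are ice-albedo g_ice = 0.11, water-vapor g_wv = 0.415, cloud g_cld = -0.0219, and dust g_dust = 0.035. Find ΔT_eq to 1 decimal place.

7.4 °C

Total gain g = 0.11 + 0.415 − 0.0219 + 0.035 = 0.5381.
Amplification A = 1/(1 − 0.5381) = 2.165.
ΔT = 3.4 × 2.165 = 7.4 °C.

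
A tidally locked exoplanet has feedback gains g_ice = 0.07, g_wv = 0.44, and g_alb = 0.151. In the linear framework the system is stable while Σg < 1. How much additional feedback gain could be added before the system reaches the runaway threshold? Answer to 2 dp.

0.34

Current total gain = 0.07 + 0.44 + 0.151 = 0.661.
Margin to runaway = 1 − 0.661 = 0.34.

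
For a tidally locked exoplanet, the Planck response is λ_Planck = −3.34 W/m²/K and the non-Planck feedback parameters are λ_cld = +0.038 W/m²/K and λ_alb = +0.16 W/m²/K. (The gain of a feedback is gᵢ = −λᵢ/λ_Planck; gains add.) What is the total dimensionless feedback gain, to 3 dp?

Convert to gains: g_cld = 0.038/3.34 = 0.01138; g_alb = 0.16/3.34 = 0.0479.
Total gain g = 0.05928.

0.059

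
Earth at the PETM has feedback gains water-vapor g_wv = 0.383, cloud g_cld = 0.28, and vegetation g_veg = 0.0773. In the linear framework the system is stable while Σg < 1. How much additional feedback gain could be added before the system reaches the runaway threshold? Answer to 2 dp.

Current total gain = 0.383 + 0.28 + 0.0773 = 0.7403.
Margin to runaway = 1 − 0.7403 = 0.26.

0.26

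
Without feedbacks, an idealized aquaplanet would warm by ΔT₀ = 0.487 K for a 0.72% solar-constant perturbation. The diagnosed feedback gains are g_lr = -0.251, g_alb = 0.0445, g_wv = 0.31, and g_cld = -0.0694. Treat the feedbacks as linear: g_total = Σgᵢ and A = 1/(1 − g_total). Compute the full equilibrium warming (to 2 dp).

Total gain g = -0.251 + 0.0445 + 0.31 − 0.0694 = 0.0341.
Amplification A = 1/(1 − 0.0341) = 1.035.
ΔT = 0.487 × 1.035 = 0.50 K.

0.50 K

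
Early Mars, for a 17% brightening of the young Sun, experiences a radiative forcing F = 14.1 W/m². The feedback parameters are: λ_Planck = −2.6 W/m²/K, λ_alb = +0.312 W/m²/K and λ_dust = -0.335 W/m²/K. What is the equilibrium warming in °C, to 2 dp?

Net feedback parameter λ = (−2.6) + (+0.312) + (-0.335) = -2.623 W/m²/K.
ΔT = −F/λ = −14.1/(-2.623) = 5.38 °C.

5.38 °C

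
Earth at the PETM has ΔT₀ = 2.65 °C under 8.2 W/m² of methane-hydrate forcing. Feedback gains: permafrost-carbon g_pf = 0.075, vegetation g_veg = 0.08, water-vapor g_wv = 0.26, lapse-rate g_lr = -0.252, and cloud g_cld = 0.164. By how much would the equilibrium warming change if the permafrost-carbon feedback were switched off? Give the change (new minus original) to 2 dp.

-0.39 °C

Original: g = 0.327, ΔT = 2.65/(1−0.327) = 3.9376 °C.
Without permafrost-carbon: g' = 0.252, ΔT' = 2.65/(1−0.252) = 3.5428 °C.
Change = 3.5428 − 3.9376 = -0.39 °C.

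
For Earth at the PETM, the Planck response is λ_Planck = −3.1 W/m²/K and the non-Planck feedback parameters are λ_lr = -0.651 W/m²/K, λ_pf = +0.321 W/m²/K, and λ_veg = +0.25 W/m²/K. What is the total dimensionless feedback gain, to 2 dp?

-0.03

Convert to gains: g_lr = -0.651/3.1 = -0.21; g_pf = 0.321/3.1 = 0.1035; g_veg = 0.25/3.1 = 0.08065.
Total gain g = -0.02585.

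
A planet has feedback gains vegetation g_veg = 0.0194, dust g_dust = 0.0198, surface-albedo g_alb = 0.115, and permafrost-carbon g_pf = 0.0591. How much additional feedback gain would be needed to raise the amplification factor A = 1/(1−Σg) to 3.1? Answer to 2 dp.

0.46

Current total gain = 0.2133.
Target gain for A = 3.1: g* = 1 − 1/3.1 = 0.6774.
Additional gain needed = 0.6774 − 0.2133 = 0.46.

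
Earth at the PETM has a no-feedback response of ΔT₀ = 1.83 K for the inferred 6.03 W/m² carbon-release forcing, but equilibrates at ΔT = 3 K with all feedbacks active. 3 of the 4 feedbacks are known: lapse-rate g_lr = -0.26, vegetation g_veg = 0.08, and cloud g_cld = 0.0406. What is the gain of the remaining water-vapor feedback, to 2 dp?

Amplification A = ΔT/ΔT₀ = 3/1.83 = 1.639.
Total gain g = 1 − 1/A = 1 − 1/1.639 = 0.3899.
Known gains sum to -0.26 + 0.08 + 0.0406 = -0.1394.
g_wv = 0.3899 + 0.1394 = 0.53.

0.53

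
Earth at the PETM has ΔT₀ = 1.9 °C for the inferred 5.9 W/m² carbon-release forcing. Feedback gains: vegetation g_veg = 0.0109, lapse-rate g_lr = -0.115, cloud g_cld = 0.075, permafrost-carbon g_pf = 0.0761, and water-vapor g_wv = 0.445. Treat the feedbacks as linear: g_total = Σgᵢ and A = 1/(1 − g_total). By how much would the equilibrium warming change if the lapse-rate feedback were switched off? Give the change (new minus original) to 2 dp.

Original: g = 0.492, ΔT = 1.9/(1−0.492) = 3.7402 °C.
Without lapse-rate: g' = 0.607, ΔT' = 1.9/(1−0.607) = 4.8346 °C.
Change = 4.8346 − 3.7402 = 1.09 °C.

1.09 °C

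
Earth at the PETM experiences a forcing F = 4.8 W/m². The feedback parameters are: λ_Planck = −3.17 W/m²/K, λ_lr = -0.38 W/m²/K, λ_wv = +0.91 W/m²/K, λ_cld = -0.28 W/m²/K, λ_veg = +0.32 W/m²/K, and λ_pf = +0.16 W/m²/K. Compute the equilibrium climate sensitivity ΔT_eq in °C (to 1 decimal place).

Net feedback parameter λ = (−3.17) + (-0.38) + (+0.91) + (-0.28) + (+0.32) + (+0.16) = -2.44 W/m²/K.
ΔT = −F/λ = −4.8/(-2.44) = 2.0 °C.

2.0 °C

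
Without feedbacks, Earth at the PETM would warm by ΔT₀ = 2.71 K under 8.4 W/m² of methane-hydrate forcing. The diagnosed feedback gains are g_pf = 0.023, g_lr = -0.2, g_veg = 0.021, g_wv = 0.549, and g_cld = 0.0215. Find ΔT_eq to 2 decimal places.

4.63 K

Total gain g = 0.023 − 0.2 + 0.021 + 0.549 + 0.0215 = 0.4145.
Amplification A = 1/(1 − 0.4145) = 1.708.
ΔT = 2.71 × 1.708 = 4.63 K.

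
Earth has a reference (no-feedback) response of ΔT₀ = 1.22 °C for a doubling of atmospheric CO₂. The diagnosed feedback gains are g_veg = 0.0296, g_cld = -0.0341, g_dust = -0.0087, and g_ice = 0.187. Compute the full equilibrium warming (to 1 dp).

Total gain g = 0.0296 − 0.0341 − 0.0087 + 0.187 = 0.1738.
Amplification A = 1/(1 − 0.1738) = 1.21.
ΔT = 1.22 × 1.21 = 1.5 °C.

1.5 °C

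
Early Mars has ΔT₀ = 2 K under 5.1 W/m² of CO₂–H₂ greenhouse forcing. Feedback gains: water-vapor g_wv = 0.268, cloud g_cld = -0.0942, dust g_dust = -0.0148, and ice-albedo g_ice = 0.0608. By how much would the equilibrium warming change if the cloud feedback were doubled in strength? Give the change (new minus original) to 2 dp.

-0.28 K

Original: g = 0.2198, ΔT = 2/(1−0.2198) = 2.5634 K.
With doubled cloud: g' = 0.1256, ΔT' = 2/(1−0.1256) = 2.2873 K.
Change = 2.2873 − 2.5634 = -0.28 K.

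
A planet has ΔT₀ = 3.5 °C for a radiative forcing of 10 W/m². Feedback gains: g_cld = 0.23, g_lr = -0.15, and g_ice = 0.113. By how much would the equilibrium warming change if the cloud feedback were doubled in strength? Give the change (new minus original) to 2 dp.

1.73 °C

Original: g = 0.193, ΔT = 3.5/(1−0.193) = 4.3371 °C.
With doubled cloud: g' = 0.423, ΔT' = 3.5/(1−0.423) = 6.0659 °C.
Change = 6.0659 − 4.3371 = 1.73 °C.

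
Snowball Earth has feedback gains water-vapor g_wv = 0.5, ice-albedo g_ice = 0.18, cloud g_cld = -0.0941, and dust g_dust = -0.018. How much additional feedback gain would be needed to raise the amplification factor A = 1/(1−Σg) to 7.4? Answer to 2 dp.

0.30

Current total gain = 0.5679.
Target gain for A = 7.4: g* = 1 − 1/7.4 = 0.8649.
Additional gain needed = 0.8649 − 0.5679 = 0.30.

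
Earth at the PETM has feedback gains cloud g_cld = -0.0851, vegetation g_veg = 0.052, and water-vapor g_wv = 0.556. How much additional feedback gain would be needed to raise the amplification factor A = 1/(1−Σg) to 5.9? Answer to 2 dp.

0.31

Current total gain = 0.5229.
Target gain for A = 5.9: g* = 1 − 1/5.9 = 0.8305.
Additional gain needed = 0.8305 − 0.5229 = 0.31.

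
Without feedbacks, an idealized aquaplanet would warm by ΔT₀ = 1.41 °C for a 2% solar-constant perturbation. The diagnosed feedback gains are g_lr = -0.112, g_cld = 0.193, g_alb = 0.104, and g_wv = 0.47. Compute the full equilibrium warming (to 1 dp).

Total gain g = -0.112 + 0.193 + 0.104 + 0.47 = 0.655.
Amplification A = 1/(1 − 0.655) = 2.899.
ΔT = 1.41 × 2.899 = 4.1 °C.

4.1 °C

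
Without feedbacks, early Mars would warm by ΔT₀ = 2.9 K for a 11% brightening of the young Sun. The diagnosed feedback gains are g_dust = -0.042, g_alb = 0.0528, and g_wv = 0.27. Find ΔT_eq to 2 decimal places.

Total gain g = -0.042 + 0.0528 + 0.27 = 0.2808.
Amplification A = 1/(1 − 0.2808) = 1.39.
ΔT = 2.9 × 1.39 = 4.03 K.

4.03 K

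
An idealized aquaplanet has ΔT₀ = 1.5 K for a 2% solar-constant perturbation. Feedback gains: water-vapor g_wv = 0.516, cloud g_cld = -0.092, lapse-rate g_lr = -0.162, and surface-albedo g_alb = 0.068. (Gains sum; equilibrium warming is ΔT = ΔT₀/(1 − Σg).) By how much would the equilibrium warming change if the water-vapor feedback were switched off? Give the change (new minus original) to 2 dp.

-0.97 K

Original: g = 0.33, ΔT = 1.5/(1−0.33) = 2.2388 K.
Without water-vapor: g' = -0.186, ΔT' = 1.5/(1+0.186) = 1.2648 K.
Change = 1.2648 − 2.2388 = -0.97 K.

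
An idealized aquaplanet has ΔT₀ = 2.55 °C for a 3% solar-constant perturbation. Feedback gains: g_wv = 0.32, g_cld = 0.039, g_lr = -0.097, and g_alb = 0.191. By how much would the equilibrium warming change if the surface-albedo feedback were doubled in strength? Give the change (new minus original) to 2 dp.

Original: g = 0.453, ΔT = 2.55/(1−0.453) = 4.6618 °C.
With doubled surface-albedo: g' = 0.644, ΔT' = 2.55/(1−0.644) = 7.1629 °C.
Change = 7.1629 − 4.6618 = 2.50 °C.

2.50 °C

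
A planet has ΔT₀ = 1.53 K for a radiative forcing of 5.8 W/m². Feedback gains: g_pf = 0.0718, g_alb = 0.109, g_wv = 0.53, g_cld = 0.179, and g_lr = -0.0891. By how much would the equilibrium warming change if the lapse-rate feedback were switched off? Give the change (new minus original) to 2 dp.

6.21 K

Original: g = 0.8007, ΔT = 1.53/(1−0.8007) = 7.6769 K.
Without lapse-rate: g' = 0.8898, ΔT' = 1.53/(1−0.8898) = 13.8838 K.
Change = 13.8838 − 7.6769 = 6.21 K.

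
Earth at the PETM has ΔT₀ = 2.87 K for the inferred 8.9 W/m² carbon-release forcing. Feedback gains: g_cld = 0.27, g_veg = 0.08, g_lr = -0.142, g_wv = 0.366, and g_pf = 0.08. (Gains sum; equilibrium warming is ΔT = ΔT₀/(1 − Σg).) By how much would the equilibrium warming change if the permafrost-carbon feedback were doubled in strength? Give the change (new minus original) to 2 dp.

2.49 K

Original: g = 0.654, ΔT = 2.87/(1−0.654) = 8.2948 K.
With doubled permafrost-carbon: g' = 0.734, ΔT' = 2.87/(1−0.734) = 10.7895 K.
Change = 10.7895 − 8.2948 = 2.49 K.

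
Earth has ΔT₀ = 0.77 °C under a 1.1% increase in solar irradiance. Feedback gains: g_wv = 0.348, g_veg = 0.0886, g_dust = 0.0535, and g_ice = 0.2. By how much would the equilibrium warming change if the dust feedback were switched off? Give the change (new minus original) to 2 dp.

Original: g = 0.6901, ΔT = 0.77/(1−0.6901) = 2.4847 °C.
Without dust: g' = 0.6366, ΔT' = 0.77/(1−0.6366) = 2.1189 °C.
Change = 2.1189 − 2.4847 = -0.37 °C.

-0.37 °C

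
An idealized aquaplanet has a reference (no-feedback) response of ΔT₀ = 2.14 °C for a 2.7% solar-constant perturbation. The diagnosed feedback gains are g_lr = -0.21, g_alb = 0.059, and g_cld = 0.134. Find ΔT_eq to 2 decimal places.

Total gain g = -0.21 + 0.059 + 0.134 = -0.017.
Amplification A = 1/(1 + 0.017) = 0.9833.
ΔT = 2.14 × 0.9833 = 2.10 °C.

2.10 °C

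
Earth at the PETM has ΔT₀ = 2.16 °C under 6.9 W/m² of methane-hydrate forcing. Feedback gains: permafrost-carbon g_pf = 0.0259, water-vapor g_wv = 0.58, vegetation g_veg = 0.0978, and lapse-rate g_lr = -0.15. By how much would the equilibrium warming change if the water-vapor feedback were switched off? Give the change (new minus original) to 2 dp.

-2.74 °C

Original: g = 0.5537, ΔT = 2.16/(1−0.5537) = 4.8398 °C.
Without water-vapor: g' = -0.0263, ΔT' = 2.16/(1+0.0263) = 2.1046 °C.
Change = 2.1046 − 4.8398 = -2.74 °C.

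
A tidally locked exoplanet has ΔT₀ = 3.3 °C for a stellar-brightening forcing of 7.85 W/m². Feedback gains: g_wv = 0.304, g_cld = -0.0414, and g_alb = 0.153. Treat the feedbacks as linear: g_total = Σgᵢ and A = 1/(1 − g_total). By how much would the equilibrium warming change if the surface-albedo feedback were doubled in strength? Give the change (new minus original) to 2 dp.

2.00 °C

Original: g = 0.4156, ΔT = 3.3/(1−0.4156) = 5.6468 °C.
With doubled surface-albedo: g' = 0.5686, ΔT' = 3.3/(1−0.5686) = 7.6495 °C.
Change = 7.6495 − 5.6468 = 2.00 °C.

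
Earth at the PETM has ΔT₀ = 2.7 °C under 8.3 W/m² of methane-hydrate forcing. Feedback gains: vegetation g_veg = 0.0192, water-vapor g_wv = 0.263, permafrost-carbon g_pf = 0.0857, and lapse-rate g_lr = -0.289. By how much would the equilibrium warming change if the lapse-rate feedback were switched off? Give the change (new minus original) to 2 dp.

1.34 °C

Original: g = 0.0789, ΔT = 2.7/(1−0.0789) = 2.9313 °C.
Without lapse-rate: g' = 0.3679, ΔT' = 2.7/(1−0.3679) = 4.2715 °C.
Change = 4.2715 − 2.9313 = 1.34 °C.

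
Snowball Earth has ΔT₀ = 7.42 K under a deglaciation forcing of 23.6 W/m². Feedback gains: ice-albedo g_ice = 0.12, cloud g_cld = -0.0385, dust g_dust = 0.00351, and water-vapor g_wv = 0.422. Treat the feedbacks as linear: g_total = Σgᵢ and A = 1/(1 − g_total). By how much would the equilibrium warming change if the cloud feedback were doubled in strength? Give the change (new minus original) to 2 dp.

-1.09 K

Original: g = 0.50701, ΔT = 7.42/(1−0.50701) = 15.0510 K.
With doubled cloud: g' = 0.46851, ΔT' = 7.42/(1−0.46851) = 13.9608 K.
Change = 13.9608 − 15.0510 = -1.09 K.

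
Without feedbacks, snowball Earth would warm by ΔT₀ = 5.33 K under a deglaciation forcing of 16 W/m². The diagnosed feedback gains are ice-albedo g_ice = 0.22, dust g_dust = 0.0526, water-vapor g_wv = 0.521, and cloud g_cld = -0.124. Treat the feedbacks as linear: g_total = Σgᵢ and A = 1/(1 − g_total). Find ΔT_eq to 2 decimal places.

16.13 K

Total gain g = 0.22 + 0.0526 + 0.521 − 0.124 = 0.6696.
Amplification A = 1/(1 − 0.6696) = 3.027.
ΔT = 5.33 × 3.027 = 16.13 K.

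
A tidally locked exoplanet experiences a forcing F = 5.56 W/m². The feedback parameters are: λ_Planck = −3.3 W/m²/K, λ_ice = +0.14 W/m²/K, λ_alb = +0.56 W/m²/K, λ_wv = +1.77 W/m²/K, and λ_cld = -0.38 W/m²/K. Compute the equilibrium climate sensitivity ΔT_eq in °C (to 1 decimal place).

Net feedback parameter λ = (−3.3) + (+0.14) + (+0.56) + (+1.77) + (-0.38) = -1.21 W/m²/K.
ΔT = −F/λ = −5.56/(-1.21) = 4.6 °C.

4.6 °C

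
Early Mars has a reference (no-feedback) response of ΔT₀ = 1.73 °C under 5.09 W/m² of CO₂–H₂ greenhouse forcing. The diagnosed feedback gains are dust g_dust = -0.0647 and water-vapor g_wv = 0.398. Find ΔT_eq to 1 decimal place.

Total gain g = -0.0647 + 0.398 = 0.3333.
Amplification A = 1/(1 − 0.3333) = 1.5.
ΔT = 1.73 × 1.5 = 2.6 °C.

2.6 °C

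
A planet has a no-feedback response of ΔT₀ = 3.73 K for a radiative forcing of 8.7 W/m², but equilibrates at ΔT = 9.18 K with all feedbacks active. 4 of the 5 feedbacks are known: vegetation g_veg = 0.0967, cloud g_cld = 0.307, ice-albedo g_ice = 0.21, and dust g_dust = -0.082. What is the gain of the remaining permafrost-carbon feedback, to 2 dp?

Amplification A = ΔT/ΔT₀ = 9.18/3.73 = 2.461.
Total gain g = 1 − 1/A = 1 − 1/2.461 = 0.5937.
Known gains sum to 0.0967 + 0.307 + 0.21 − 0.082 = 0.5317.
g_pf = 0.5937 − 0.5317 = 0.06.

0.06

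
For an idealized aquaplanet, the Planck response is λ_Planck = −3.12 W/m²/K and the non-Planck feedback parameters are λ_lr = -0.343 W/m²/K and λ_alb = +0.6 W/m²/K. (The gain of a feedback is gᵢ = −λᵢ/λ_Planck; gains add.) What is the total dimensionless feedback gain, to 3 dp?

0.082

Convert to gains: g_lr = -0.343/3.12 = -0.1099; g_alb = 0.6/3.12 = 0.1923.
Total gain g = 0.0824.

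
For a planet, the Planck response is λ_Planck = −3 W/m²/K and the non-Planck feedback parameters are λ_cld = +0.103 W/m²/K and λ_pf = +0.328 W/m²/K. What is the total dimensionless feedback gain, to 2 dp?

0.14

Convert to gains: g_cld = 0.103/3 = 0.03433; g_pf = 0.328/3 = 0.1093.
Total gain g = 0.14363.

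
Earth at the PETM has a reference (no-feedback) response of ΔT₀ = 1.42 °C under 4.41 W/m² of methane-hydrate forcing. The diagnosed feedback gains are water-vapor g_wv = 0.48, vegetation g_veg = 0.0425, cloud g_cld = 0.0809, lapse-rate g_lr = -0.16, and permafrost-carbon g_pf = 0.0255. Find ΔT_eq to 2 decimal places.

2.67 °C

Total gain g = 0.48 + 0.0425 + 0.0809 − 0.16 + 0.0255 = 0.4689.
Amplification A = 1/(1 − 0.4689) = 1.883.
ΔT = 1.42 × 1.883 = 2.67 °C.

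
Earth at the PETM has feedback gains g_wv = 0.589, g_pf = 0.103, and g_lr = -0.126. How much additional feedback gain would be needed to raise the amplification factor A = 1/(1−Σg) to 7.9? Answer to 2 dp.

0.31

Current total gain = 0.566.
Target gain for A = 7.9: g* = 1 − 1/7.9 = 0.8734.
Additional gain needed = 0.8734 − 0.566 = 0.31.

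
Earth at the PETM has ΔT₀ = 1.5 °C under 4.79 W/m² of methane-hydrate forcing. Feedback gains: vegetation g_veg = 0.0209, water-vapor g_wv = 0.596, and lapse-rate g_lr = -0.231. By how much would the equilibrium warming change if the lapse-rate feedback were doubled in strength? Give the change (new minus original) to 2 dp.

Original: g = 0.3859, ΔT = 1.5/(1−0.3859) = 2.4426 °C.
With doubled lapse-rate: g' = 0.1549, ΔT' = 1.5/(1−0.1549) = 1.7749 °C.
Change = 1.7749 − 2.4426 = -0.67 °C.

-0.67 °C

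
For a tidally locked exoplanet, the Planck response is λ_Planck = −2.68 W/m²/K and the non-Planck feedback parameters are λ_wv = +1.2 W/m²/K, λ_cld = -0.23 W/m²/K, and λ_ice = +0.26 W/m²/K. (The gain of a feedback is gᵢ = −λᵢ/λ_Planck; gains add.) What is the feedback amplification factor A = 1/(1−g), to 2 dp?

Convert to gains: g_wv = 1.2/2.68 = 0.4478; g_cld = -0.23/2.68 = -0.08582; g_ice = 0.26/2.68 = 0.09701.
Total gain g = 0.45899.
A = 1/(1 − 0.45899) = 1.85.

1.85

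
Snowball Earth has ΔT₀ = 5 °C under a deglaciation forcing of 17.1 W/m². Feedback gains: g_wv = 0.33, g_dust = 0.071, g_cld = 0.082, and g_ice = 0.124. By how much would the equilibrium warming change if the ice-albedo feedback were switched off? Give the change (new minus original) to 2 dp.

-3.05 °C

Original: g = 0.607, ΔT = 5/(1−0.607) = 12.7226 °C.
Without ice-albedo: g' = 0.483, ΔT' = 5/(1−0.483) = 9.6712 °C.
Change = 9.6712 − 12.7226 = -3.05 °C.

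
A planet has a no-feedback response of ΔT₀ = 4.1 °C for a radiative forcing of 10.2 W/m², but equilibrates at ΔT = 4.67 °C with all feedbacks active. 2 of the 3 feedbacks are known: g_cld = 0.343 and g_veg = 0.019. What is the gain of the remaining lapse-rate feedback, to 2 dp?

-0.24

Amplification A = ΔT/ΔT₀ = 4.67/4.1 = 1.139.
Total gain g = 1 − 1/A = 1 − 1/1.139 = 0.122.
Known gains sum to 0.343 + 0.019 = 0.362.
g_lr = 0.122 − 0.362 = -0.24.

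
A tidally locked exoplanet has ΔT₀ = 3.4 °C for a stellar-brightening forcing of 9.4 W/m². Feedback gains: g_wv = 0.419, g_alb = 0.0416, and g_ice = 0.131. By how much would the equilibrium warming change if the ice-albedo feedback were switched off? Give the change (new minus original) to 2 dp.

-2.02 °C

Original: g = 0.5916, ΔT = 3.4/(1−0.5916) = 8.3252 °C.
Without ice-albedo: g' = 0.4606, ΔT' = 3.4/(1−0.4606) = 6.3033 °C.
Change = 6.3033 − 8.3252 = -2.02 °C.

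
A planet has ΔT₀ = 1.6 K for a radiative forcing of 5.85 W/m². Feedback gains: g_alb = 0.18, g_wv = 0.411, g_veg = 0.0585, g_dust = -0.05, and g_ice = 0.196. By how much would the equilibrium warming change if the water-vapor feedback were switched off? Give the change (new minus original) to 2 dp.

Original: g = 0.7955, ΔT = 1.6/(1−0.7955) = 7.8240 K.
Without water-vapor: g' = 0.3845, ΔT' = 1.6/(1−0.3845) = 2.5995 K.
Change = 2.5995 − 7.8240 = -5.22 K.

-5.22 K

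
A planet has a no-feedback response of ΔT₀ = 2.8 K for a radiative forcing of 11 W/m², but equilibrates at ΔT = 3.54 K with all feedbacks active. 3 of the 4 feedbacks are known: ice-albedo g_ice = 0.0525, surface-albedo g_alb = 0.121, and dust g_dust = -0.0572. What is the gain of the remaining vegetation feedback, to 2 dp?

Amplification A = ΔT/ΔT₀ = 3.54/2.8 = 1.264.
Total gain g = 1 − 1/A = 1 − 1/1.264 = 0.2089.
Known gains sum to 0.0525 + 0.121 − 0.0572 = 0.1163.
g_veg = 0.2089 − 0.1163 = 0.09.

0.09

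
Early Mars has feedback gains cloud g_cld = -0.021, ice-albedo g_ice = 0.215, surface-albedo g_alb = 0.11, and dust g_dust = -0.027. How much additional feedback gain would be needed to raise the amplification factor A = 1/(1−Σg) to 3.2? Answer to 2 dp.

Current total gain = 0.277.
Target gain for A = 3.2: g* = 1 − 1/3.2 = 0.6875.
Additional gain needed = 0.6875 − 0.277 = 0.41.

0.41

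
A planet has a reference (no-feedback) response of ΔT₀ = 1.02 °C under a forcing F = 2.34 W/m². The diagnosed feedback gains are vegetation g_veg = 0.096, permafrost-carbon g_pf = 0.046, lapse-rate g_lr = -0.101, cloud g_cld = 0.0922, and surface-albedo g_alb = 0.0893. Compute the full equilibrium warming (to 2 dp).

1.31 °C

Total gain g = 0.096 + 0.046 − 0.101 + 0.0922 + 0.0893 = 0.2225.
Amplification A = 1/(1 − 0.2225) = 1.286.
ΔT = 1.02 × 1.286 = 1.31 °C.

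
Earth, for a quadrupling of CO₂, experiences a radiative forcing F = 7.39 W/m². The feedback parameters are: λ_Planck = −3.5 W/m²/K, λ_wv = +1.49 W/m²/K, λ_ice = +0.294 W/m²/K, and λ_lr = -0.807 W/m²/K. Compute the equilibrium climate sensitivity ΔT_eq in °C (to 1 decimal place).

2.9 °C

Net feedback parameter λ = (−3.5) + (+1.49) + (+0.294) + (-0.807) = -2.523 W/m²/K.
ΔT = −F/λ = −7.39/(-2.523) = 2.9 °C.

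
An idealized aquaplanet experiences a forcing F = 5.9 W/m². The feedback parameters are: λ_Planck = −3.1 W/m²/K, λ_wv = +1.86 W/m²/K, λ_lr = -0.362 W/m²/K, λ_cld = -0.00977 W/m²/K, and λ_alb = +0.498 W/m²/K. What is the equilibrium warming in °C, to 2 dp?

Net feedback parameter λ = (−3.1) + (+1.86) + (-0.362) + (-0.00977) + (+0.498) = -1.11377 W/m²/K.
ΔT = −F/λ = −5.9/(-1.11377) = 5.30 °C.

5.30 °C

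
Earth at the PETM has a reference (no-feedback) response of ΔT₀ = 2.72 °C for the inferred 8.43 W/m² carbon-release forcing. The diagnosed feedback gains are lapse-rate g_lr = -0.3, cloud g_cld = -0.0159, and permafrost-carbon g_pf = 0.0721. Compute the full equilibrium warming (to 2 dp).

Total gain g = -0.3 − 0.0159 + 0.0721 = -0.2438.
Amplification A = 1/(1 + 0.2438) = 0.804.
ΔT = 2.72 × 0.804 = 2.19 °C.

2.19 °C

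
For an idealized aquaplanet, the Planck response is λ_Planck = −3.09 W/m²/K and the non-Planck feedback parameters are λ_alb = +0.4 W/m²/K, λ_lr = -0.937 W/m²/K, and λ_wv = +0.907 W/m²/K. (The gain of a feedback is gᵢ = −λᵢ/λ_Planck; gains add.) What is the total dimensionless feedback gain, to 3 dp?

Convert to gains: g_alb = 0.4/3.09 = 0.1294; g_lr = -0.937/3.09 = -0.3032; g_wv = 0.907/3.09 = 0.2935.
Total gain g = 0.1197.

0.120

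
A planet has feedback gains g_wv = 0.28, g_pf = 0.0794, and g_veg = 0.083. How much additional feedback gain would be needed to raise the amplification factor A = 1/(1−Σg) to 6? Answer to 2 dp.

0.39

Current total gain = 0.4424.
Target gain for A = 6: g* = 1 − 1/6 = 0.8333.
Additional gain needed = 0.8333 − 0.4424 = 0.39.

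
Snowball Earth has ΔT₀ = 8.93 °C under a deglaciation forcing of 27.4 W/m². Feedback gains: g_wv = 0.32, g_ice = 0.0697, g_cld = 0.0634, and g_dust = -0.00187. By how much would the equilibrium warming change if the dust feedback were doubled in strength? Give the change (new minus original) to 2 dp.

-0.06 °C

Original: g = 0.45123, ΔT = 8.93/(1−0.45123) = 16.2728 °C.
With doubled dust: g' = 0.44936, ΔT' = 8.93/(1−0.44936) = 16.2175 °C.
Change = 16.2175 − 16.2728 = -0.06 °C.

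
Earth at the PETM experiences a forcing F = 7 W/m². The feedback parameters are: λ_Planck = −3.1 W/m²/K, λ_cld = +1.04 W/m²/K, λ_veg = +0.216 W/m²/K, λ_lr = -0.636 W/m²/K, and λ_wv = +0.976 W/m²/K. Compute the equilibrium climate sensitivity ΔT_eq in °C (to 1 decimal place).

Net feedback parameter λ = (−3.1) + (+1.04) + (+0.216) + (-0.636) + (+0.976) = -1.504 W/m²/K.
ΔT = −F/λ = −7/(-1.504) = 4.7 °C.

4.7 °C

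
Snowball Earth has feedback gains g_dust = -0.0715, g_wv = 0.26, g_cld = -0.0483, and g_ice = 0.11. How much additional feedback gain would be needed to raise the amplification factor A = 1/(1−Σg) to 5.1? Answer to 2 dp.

0.55

Current total gain = 0.2502.
Target gain for A = 5.1: g* = 1 − 1/5.1 = 0.8039.
Additional gain needed = 0.8039 − 0.2502 = 0.55.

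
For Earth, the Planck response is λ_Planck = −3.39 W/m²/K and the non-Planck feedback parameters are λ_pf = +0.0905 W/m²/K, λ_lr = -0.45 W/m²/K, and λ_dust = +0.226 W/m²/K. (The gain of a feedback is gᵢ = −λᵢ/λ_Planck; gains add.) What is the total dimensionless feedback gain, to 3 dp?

-0.039

Convert to gains: g_pf = 0.0905/3.39 = 0.0267; g_lr = -0.45/3.39 = -0.1327; g_dust = 0.226/3.39 = 0.06667.
Total gain g = -0.03933.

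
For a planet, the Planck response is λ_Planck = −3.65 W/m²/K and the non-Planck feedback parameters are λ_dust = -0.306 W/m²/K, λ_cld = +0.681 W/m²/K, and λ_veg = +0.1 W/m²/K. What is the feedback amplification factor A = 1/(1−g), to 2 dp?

Convert to gains: g_dust = -0.306/3.65 = -0.08384; g_cld = 0.681/3.65 = 0.1866; g_veg = 0.1/3.65 = 0.0274.
Total gain g = 0.13016.
A = 1/(1 − 0.13016) = 1.15.

1.15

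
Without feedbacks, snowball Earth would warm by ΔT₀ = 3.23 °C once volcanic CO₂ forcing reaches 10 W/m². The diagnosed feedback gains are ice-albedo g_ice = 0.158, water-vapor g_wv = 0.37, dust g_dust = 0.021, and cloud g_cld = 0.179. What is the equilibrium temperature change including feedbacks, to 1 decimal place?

Total gain g = 0.158 + 0.37 + 0.021 + 0.179 = 0.728.
Amplification A = 1/(1 − 0.728) = 3.676.
ΔT = 3.23 × 3.676 = 11.9 °C.

11.9 °C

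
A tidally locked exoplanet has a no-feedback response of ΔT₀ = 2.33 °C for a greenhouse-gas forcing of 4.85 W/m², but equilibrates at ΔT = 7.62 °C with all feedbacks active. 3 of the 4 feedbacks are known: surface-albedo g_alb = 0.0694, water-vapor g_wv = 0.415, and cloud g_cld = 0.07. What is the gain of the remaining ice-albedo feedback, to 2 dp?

Amplification A = ΔT/ΔT₀ = 7.62/2.33 = 3.27.
Total gain g = 1 − 1/A = 1 − 1/3.27 = 0.6942.
Known gains sum to 0.0694 + 0.415 + 0.07 = 0.5544.
g_ice = 0.6942 − 0.5544 = 0.14.

0.14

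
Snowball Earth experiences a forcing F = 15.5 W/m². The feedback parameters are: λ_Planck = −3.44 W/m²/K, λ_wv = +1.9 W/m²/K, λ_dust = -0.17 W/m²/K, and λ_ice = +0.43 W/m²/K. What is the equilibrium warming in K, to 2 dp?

12.11 K

Net feedback parameter λ = (−3.44) + (+1.9) + (-0.17) + (+0.43) = -1.28 W/m²/K.
ΔT = −F/λ = −15.5/(-1.28) = 12.11 K.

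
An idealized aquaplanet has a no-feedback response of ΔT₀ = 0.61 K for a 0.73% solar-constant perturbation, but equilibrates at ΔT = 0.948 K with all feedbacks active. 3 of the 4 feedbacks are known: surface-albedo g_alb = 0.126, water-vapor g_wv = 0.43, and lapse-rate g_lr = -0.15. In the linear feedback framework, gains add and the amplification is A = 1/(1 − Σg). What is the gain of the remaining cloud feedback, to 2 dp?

-0.05

Amplification A = ΔT/ΔT₀ = 0.948/0.61 = 1.554.
Total gain g = 1 − 1/A = 1 − 1/1.554 = 0.3565.
Known gains sum to 0.126 + 0.43 − 0.15 = 0.406.
g_cld = 0.3565 − 0.406 = -0.05.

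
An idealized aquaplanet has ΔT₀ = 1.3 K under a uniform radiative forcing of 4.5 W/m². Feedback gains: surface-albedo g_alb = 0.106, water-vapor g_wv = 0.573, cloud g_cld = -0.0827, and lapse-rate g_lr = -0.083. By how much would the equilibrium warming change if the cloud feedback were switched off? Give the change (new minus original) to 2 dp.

Original: g = 0.5133, ΔT = 1.3/(1−0.5133) = 2.6710 K.
Without cloud: g' = 0.596, ΔT' = 1.3/(1−0.596) = 3.2178 K.
Change = 3.2178 − 2.6710 = 0.55 K.

0.55 K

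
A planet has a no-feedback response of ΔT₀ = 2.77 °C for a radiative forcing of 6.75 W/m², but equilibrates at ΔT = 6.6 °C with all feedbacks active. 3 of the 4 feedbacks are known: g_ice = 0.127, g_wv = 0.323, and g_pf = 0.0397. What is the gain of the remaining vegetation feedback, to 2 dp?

Amplification A = ΔT/ΔT₀ = 6.6/2.77 = 2.383.
Total gain g = 1 − 1/A = 1 − 1/2.383 = 0.5804.
Known gains sum to 0.127 + 0.323 + 0.0397 = 0.4897.
g_veg = 0.5804 − 0.4897 = 0.09.

0.09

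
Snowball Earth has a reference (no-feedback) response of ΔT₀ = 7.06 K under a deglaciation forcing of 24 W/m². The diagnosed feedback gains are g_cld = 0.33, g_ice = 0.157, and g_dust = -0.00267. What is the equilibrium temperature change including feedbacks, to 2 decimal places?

13.69 K

Total gain g = 0.33 + 0.157 − 0.00267 = 0.48433.
Amplification A = 1/(1 − 0.48433) = 1.939.
ΔT = 7.06 × 1.939 = 13.69 K.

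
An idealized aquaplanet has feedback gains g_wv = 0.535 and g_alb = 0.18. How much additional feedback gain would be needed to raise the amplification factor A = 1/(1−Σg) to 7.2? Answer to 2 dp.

0.15

Current total gain = 0.715.
Target gain for A = 7.2: g* = 1 − 1/7.2 = 0.8611.
Additional gain needed = 0.8611 − 0.715 = 0.15.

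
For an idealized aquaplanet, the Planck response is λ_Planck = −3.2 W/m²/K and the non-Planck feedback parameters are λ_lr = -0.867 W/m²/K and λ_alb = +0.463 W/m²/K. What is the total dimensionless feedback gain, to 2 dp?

-0.13

Convert to gains: g_lr = -0.867/3.2 = -0.2709; g_alb = 0.463/3.2 = 0.1447.
Total gain g = -0.1262.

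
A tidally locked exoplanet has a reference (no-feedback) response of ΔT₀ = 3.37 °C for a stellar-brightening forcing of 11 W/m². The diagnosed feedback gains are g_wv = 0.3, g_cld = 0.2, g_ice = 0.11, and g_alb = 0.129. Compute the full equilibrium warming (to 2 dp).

Total gain g = 0.3 + 0.2 + 0.11 + 0.129 = 0.739.
Amplification A = 1/(1 − 0.739) = 3.831.
ΔT = 3.37 × 3.831 = 12.91 °C.

12.91 °C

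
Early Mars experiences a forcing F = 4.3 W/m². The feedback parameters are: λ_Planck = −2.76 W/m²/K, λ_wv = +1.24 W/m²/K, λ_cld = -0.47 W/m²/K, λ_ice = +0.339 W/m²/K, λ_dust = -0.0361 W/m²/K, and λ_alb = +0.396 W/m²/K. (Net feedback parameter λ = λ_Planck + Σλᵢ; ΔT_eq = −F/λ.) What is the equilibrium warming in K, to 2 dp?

3.33 K

Net feedback parameter λ = (−2.76) + (+1.24) + (-0.47) + (+0.339) + (-0.0361) + (+0.396) = -1.2911 W/m²/K.
ΔT = −F/λ = −4.3/(-1.2911) = 3.33 K.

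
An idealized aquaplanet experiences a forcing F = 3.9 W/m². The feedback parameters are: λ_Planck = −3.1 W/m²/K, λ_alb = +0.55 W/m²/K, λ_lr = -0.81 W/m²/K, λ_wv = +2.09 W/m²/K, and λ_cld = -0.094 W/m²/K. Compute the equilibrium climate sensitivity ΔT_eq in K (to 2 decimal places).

2.86 K

Net feedback parameter λ = (−3.1) + (+0.55) + (-0.81) + (+2.09) + (-0.094) = -1.364 W/m²/K.
ΔT = −F/λ = −3.9/(-1.364) = 2.86 K.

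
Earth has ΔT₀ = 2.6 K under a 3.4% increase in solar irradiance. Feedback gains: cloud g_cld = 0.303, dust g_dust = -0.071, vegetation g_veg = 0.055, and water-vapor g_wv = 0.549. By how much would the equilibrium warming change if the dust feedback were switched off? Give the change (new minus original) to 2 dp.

Original: g = 0.836, ΔT = 2.6/(1−0.836) = 15.8537 K.
Without dust: g' = 0.907, ΔT' = 2.6/(1−0.907) = 27.9570 K.
Change = 27.9570 − 15.8537 = 12.10 K.

12.10 K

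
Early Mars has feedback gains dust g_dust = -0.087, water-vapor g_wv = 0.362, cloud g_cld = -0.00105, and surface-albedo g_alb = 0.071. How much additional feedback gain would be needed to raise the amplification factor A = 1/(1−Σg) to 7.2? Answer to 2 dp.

0.52

Current total gain = 0.34495.
Target gain for A = 7.2: g* = 1 − 1/7.2 = 0.8611.
Additional gain needed = 0.8611 − 0.34495 = 0.52.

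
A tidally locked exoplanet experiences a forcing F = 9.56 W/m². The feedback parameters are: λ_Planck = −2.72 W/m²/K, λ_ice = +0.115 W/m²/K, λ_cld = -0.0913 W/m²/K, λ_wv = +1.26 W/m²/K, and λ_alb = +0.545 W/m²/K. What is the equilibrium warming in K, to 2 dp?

Net feedback parameter λ = (−2.72) + (+0.115) + (-0.0913) + (+1.26) + (+0.545) = -0.8913 W/m²/K.
ΔT = −F/λ = −9.56/(-0.8913) = 10.73 K.

10.73 K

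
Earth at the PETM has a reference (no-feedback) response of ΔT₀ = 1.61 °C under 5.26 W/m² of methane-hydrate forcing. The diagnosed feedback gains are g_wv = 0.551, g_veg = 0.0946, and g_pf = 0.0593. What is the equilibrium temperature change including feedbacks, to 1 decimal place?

Total gain g = 0.551 + 0.0946 + 0.0593 = 0.7049.
Amplification A = 1/(1 − 0.7049) = 3.389.
ΔT = 1.61 × 3.389 = 5.5 °C.

5.5 °C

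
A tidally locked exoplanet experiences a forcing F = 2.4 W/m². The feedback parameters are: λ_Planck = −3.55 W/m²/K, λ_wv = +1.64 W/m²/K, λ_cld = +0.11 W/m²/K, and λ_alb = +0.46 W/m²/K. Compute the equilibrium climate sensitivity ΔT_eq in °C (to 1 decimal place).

1.8 °C

Net feedback parameter λ = (−3.55) + (+1.64) + (+0.11) + (+0.46) = -1.34 W/m²/K.
ΔT = −F/λ = −2.4/(-1.34) = 1.8 °C.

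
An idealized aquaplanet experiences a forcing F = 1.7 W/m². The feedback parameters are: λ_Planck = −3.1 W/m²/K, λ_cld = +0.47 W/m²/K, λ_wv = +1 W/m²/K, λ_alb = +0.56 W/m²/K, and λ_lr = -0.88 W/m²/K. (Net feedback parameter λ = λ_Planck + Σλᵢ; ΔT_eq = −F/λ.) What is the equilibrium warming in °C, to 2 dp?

Net feedback parameter λ = (−3.1) + (+0.47) + (+1) + (+0.56) + (-0.88) = -1.95 W/m²/K.
ΔT = −F/λ = −1.7/(-1.95) = 0.87 °C.

0.87 °C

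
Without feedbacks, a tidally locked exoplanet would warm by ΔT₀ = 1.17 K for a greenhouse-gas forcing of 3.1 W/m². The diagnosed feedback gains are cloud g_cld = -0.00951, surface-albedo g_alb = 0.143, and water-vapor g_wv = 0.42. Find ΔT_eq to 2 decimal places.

Total gain g = -0.00951 + 0.143 + 0.42 = 0.55349.
Amplification A = 1/(1 − 0.55349) = 2.24.
ΔT = 1.17 × 2.24 = 2.62 K.

2.62 K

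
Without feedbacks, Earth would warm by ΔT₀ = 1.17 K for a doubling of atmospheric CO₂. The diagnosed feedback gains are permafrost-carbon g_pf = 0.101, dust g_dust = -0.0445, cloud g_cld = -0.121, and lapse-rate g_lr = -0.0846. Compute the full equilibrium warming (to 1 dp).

Total gain g = 0.101 − 0.0445 − 0.121 − 0.0846 = -0.1491.
Amplification A = 1/(1 + 0.1491) = 0.8702.
ΔT = 1.17 × 0.8702 = 1.0 K.

1.0 K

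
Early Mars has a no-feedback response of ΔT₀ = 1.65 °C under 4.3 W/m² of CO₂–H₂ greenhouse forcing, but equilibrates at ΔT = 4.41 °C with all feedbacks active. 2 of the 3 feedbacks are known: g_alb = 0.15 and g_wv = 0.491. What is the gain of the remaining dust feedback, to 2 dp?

-0.02

Amplification A = ΔT/ΔT₀ = 4.41/1.65 = 2.673.
Total gain g = 1 − 1/A = 1 − 1/2.673 = 0.6259.
Known gains sum to 0.15 + 0.491 = 0.641.
g_dust = 0.6259 − 0.641 = -0.02.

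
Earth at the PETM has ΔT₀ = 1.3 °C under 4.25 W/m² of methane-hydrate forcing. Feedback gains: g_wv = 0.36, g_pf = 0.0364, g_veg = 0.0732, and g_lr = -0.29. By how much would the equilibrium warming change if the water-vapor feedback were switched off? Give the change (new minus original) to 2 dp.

-0.48 °C

Original: g = 0.1796, ΔT = 1.3/(1−0.1796) = 1.5846 °C.
Without water-vapor: g' = -0.1804, ΔT' = 1.3/(1+0.1804) = 1.1013 °C.
Change = 1.1013 − 1.5846 = -0.48 °C.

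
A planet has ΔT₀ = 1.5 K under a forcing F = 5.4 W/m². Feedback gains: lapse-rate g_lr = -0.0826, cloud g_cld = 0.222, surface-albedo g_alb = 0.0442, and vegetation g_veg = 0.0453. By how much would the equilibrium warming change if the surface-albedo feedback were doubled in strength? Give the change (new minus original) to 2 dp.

Original: g = 0.2289, ΔT = 1.5/(1−0.2289) = 1.9453 K.
With doubled surface-albedo: g' = 0.2731, ΔT' = 1.5/(1−0.2731) = 2.0636 K.
Change = 2.0636 − 1.9453 = 0.12 K.

0.12 K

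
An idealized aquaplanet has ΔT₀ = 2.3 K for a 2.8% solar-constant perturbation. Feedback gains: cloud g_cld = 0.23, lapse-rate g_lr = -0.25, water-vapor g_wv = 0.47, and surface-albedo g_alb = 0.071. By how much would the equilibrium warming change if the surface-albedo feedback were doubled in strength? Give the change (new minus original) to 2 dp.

0.84 K

Original: g = 0.521, ΔT = 2.3/(1−0.521) = 4.8017 K.
With doubled surface-albedo: g' = 0.592, ΔT' = 2.3/(1−0.592) = 5.6373 K.
Change = 5.6373 − 4.8017 = 0.84 K.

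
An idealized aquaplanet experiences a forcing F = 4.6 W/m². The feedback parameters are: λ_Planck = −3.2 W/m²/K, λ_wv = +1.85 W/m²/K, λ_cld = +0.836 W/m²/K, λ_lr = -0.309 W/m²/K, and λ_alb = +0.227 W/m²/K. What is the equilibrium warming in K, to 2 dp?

Net feedback parameter λ = (−3.2) + (+1.85) + (+0.836) + (-0.309) + (+0.227) = -0.596 W/m²/K.
ΔT = −F/λ = −4.6/(-0.596) = 7.72 K.

7.72 K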